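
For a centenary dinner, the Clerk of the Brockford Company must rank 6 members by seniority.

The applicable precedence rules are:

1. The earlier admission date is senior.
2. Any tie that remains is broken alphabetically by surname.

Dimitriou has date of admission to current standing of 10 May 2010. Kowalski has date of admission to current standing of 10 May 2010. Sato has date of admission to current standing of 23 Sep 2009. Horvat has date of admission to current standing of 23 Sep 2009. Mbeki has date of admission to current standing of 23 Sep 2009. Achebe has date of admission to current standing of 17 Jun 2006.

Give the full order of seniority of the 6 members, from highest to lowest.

Achebe, Horvat, Mbeki, Sato, Dimitriou, Kowalski

By date of admission to current standing (earlier first): Achebe (17 Jun 2006); then Horvat, Mbeki and Sato (each 23 Sep 2009); then Dimitriou and Kowalski (both 10 May 2010).
Among Horvat, Mbeki and Sato, alphabetically by surname: Horvat before Mbeki before Sato.
Among Dimitriou and Kowalski, alphabetically by surname: Dimitriou before Kowalski.
Full order: Achebe, Horvat, Mbeki, Sato, Dimitriou, Kowalski.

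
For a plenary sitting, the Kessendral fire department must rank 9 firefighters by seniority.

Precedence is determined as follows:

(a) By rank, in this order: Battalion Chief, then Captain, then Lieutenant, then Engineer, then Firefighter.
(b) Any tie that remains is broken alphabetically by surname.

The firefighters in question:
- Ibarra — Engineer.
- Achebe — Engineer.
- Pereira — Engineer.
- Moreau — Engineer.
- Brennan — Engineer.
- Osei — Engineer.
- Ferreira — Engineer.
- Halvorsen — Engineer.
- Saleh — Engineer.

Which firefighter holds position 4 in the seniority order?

Halvorsen

By rank: Achebe, Brennan, Ferreira, Halvorsen, Ibarra, Moreau, Osei, Pereira and Saleh (Engineer).
Among Achebe, Brennan, Ferreira, Halvorsen, Ibarra, Moreau, Osei, Pereira and Saleh, alphabetically by surname: Achebe before Brennan before Ferreira before Halvorsen before Ibarra before Moreau before Osei before Pereira before Saleh.
Order: Achebe, Brennan, Ferreira, Halvorsen, Ibarra, Moreau, Osei, Pereira, Saleh.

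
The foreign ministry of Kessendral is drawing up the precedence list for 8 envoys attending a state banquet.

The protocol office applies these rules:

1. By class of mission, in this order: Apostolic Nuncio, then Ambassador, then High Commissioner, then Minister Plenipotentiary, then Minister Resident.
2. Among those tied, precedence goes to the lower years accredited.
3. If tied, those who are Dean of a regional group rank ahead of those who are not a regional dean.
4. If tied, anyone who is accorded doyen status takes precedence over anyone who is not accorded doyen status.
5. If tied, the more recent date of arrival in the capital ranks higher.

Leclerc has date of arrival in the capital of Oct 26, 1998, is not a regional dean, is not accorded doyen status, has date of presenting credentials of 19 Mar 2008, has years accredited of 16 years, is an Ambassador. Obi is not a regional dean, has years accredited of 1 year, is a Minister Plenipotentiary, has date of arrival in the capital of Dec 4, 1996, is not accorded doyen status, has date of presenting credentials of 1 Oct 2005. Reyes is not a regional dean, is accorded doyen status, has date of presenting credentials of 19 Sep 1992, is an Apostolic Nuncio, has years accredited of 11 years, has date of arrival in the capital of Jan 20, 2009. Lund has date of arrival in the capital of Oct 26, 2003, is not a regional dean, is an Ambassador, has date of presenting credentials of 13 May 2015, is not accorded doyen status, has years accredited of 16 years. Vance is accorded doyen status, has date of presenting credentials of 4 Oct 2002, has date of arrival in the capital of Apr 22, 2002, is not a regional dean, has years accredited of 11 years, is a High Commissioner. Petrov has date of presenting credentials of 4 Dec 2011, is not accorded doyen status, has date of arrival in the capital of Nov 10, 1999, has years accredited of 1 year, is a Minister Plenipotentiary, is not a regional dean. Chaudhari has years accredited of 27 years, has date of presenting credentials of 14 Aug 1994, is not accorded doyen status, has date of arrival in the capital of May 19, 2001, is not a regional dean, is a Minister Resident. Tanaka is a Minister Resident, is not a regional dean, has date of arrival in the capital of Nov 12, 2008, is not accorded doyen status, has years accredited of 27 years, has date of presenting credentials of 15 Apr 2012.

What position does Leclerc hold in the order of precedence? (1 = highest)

3

By class of mission: Reyes (Apostolic Nuncio); then Lund and Leclerc (Ambassador); then Vance (High Commissioner); then Petrov and Obi (Minister Plenipotentiary); then Tanaka and Chaudhari (Minister Resident).
Lund and Leclerc both have years accredited 16 years, so the next rule applies.
Lund and Leclerc are each not a regional dean, so the next rule applies.
Lund and Leclerc are each not accorded doyen status, so the next rule applies.
Among Lund and Leclerc, by date of arrival in the capital (later first): Lund (Oct 26, 2003) before Leclerc (Oct 26, 1998).
Petrov and Obi both have years accredited 1 year, so the next rule applies.
Petrov and Obi are each not a regional dean, so the next rule applies.
Petrov and Obi are each not accorded doyen status, so the next rule applies.
Among Petrov and Obi, by date of arrival in the capital (later first): Petrov (Nov 10, 1999) before Obi (Dec 4, 1996).
Tanaka and Chaudhari both have years accredited 27 years, so the next rule applies.
Tanaka and Chaudhari are each not a regional dean, so the next rule applies.
Tanaka and Chaudhari are each not accorded doyen status, so the next rule applies.
Among Tanaka and Chaudhari, by date of arrival in the capital (later first): Tanaka (Nov 12, 2008) before Chaudhari (May 19, 2001).
Order: Reyes, Lund, Leclerc, Vance, Petrov, Obi, Tanaka, Chaudhari. So position 3.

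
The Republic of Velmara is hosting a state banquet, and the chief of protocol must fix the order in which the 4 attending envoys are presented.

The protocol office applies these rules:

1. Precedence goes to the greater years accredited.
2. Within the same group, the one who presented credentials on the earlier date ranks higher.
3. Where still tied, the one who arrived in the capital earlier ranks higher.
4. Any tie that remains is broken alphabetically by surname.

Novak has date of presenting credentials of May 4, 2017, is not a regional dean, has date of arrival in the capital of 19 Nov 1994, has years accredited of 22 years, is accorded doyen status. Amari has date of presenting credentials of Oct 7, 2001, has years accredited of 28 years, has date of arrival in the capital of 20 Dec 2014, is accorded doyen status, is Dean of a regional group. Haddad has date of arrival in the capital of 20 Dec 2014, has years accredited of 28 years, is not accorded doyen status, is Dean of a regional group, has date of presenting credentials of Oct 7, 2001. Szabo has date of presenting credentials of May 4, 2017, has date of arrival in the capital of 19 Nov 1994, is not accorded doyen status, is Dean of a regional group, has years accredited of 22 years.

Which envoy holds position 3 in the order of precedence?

Novak

By years accredited (higher first): Amari and Haddad (both 28 years); then Novak and Szabo (both 22 years).
Amari and Haddad both have date of presenting credentials Oct 7, 2001, so the next rule applies.
Amari and Haddad both have date of arrival in the capital 20 Dec 2014, so the next rule applies.
Among Amari and Haddad, alphabetically by surname: Amari before Haddad.
Novak and Szabo both have date of presenting credentials May 4, 2017, so the next rule applies.
Novak and Szabo both have date of arrival in the capital 19 Nov 1994, so the next rule applies.
Among Novak and Szabo, alphabetically by surname: Novak before Szabo.
Order: Amari, Haddad, Novak, Szabo.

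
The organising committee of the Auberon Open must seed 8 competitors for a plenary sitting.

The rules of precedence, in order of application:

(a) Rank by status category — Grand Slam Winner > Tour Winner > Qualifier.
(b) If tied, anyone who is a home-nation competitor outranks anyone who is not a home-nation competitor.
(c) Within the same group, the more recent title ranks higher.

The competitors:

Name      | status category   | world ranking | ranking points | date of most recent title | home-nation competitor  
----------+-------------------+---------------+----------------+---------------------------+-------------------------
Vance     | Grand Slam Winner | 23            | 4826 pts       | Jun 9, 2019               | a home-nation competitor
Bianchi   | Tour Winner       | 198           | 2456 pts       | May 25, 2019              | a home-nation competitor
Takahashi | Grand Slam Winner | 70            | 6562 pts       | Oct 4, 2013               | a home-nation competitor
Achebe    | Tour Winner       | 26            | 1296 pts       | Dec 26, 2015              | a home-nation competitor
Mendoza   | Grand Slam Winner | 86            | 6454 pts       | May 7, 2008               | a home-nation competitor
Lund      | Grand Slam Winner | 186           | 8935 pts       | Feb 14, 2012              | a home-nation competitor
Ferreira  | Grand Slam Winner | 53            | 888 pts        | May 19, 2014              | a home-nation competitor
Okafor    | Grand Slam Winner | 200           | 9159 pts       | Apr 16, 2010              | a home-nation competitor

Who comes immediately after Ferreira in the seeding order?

Takahashi

By status category: Vance, Ferreira, Takahashi, Lund, Okafor and Mendoza (Grand Slam Winner); then Bianchi and Achebe (Tour Winner).
Vance, Ferreira, Takahashi, Lund, Okafor and Mendoza are each a home-nation competitor, so the next rule applies.
Among Vance, Ferreira, Takahashi, Lund, Okafor and Mendoza, by date of most recent title (later first): Vance (Jun 9, 2019) before Ferreira (May 19, 2014) before Takahashi (Oct 4, 2013) before Lund (Feb 14, 2012) before Okafor (Apr 16, 2010) before Mendoza (May 7, 2008).
Bianchi and Achebe are each a home-nation competitor, so the next rule applies.
Among Bianchi and Achebe, by date of most recent title (later first): Bianchi (May 25, 2019) before Achebe (Dec 26, 2015).
Order: Vance, Ferreira, Takahashi, Lund, Okafor, Mendoza, Bianchi, Achebe.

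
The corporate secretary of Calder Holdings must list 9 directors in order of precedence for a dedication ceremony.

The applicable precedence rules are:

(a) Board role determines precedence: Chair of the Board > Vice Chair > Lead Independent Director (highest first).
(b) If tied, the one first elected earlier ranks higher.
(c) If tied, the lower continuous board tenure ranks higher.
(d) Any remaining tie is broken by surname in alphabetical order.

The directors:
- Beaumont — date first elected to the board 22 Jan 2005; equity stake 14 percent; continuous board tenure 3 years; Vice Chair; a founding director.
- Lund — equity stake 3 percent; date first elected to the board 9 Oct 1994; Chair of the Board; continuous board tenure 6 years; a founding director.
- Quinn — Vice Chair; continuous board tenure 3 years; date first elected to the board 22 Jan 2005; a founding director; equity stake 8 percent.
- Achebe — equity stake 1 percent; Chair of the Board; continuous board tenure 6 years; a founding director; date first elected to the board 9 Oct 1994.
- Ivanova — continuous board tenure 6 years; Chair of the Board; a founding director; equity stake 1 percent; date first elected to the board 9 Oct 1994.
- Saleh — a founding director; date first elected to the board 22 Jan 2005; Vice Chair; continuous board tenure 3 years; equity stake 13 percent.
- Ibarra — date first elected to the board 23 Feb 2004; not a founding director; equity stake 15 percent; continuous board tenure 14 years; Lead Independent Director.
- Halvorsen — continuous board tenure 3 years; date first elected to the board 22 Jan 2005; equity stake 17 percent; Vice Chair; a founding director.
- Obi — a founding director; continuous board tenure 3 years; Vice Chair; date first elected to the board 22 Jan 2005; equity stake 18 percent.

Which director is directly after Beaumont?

By board role: Achebe, Ivanova and Lund (Chair of the Board); then Beaumont, Halvorsen, Obi, Quinn and Saleh (Vice Chair); then Ibarra (Lead Independent Director).
Achebe, Ivanova and Lund all have date first elected to the board 9 Oct 1994, so the next rule applies.
Achebe, Ivanova and Lund all have continuous board tenure 6 years, so the next rule applies.
Among Achebe, Ivanova and Lund, alphabetically by surname: Achebe before Ivanova before Lund.
Beaumont, Halvorsen, Obi, Quinn and Saleh all have date first elected to the board 22 Jan 2005, so the next rule applies.
Beaumont, Halvorsen, Obi, Quinn and Saleh all have continuous board tenure 3 years, so the next rule applies.
Among Beaumont, Halvorsen, Obi, Quinn and Saleh, alphabetically by surname: Beaumont before Halvorsen before Obi before Quinn before Saleh.
Order: Achebe, Ivanova, Lund, Beaumont, Halvorsen, Obi, Quinn, Saleh, Ibarra.

Halvorsen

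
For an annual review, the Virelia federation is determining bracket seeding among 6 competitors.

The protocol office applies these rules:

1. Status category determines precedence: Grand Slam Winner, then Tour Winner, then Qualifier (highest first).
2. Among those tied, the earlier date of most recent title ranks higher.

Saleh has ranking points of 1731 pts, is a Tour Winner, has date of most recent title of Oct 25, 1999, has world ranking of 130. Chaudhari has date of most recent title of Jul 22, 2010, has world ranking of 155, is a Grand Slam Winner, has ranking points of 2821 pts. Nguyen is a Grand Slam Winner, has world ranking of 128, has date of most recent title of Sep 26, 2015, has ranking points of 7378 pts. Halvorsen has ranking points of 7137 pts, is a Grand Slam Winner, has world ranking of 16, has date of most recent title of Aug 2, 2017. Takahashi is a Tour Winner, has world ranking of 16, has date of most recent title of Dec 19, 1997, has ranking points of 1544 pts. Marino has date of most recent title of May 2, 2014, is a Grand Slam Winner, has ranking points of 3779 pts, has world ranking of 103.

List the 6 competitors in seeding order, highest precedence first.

By status category: Chaudhari, Marino, Nguyen and Halvorsen (Grand Slam Winner); then Takahashi and Saleh (Tour Winner).
Among Chaudhari, Marino, Nguyen and Halvorsen, by date of most recent title (earlier first): Chaudhari (Jul 22, 2010) before Marino (May 2, 2014) before Nguyen (Sep 26, 2015) before Halvorsen (Aug 2, 2017).
Among Takahashi and Saleh, by date of most recent title (earlier first): Takahashi (Dec 19, 1997) before Saleh (Oct 25, 1999).
Full order: Chaudhari, Marino, Nguyen, Halvorsen, Takahashi, Saleh.

Chaudhari, Marino, Nguyen, Halvorsen, Takahashi, Saleh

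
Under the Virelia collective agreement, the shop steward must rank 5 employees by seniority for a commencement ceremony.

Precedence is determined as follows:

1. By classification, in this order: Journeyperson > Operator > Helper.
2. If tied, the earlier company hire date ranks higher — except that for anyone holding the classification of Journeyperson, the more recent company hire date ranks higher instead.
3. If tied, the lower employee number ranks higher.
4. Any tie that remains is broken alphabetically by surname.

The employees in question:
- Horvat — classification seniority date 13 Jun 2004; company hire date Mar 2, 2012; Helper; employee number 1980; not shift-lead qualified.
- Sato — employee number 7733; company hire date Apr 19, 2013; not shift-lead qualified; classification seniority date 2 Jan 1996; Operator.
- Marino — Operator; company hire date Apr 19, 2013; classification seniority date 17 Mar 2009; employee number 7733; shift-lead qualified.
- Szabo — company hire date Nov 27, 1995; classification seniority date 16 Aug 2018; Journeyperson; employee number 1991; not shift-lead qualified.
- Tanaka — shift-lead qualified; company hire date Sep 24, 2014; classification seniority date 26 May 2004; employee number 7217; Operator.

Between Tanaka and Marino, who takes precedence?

Marino

By classification: Szabo (Journeyperson); then Marino, Sato and Tanaka (Operator); then Horvat (Helper).
Among Marino, Sato and Tanaka, by company hire date (earlier first): Marino and Sato (Apr 19, 2013) before Tanaka (Sep 24, 2014).
Marino and Sato both have employee number 7733, so the next rule applies.
Among Marino and Sato, alphabetically by surname: Marino before Sato.
So Marino takes precedence.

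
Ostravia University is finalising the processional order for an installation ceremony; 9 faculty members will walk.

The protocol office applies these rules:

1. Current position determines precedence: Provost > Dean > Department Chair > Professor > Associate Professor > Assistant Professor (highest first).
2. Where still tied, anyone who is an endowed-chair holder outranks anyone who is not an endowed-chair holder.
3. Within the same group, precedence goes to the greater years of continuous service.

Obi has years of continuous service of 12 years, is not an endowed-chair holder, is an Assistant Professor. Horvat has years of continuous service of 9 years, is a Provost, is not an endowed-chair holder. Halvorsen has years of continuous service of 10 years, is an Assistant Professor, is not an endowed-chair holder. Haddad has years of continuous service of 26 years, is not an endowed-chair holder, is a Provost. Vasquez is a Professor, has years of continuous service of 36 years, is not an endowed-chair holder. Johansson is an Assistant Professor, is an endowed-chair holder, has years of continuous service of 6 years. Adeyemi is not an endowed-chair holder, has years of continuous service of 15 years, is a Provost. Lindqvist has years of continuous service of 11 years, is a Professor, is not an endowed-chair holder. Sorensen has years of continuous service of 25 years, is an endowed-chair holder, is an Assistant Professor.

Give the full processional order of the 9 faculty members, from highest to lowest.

By current position: Haddad, Adeyemi and Horvat (Provost); then Vasquez and Lindqvist (Professor); then Sorensen, Johansson, Obi and Halvorsen (Assistant Professor).
Haddad, Adeyemi and Horvat are each not an endowed-chair holder, so the next rule applies.
Among Haddad, Adeyemi and Horvat, by years of continuous service (higher first): Haddad (26 years) before Adeyemi (15 years) before Horvat (9 years).
Vasquez and Lindqvist are each not an endowed-chair holder, so the next rule applies.
Among Vasquez and Lindqvist, by years of continuous service (higher first): Vasquez (36 years) before Lindqvist (11 years).
Among Sorensen, Johansson, Obi and Halvorsen, an endowed-chair holder before not an endowed-chair holder: Sorensen and Johansson (an endowed-chair holder) before Obi and Halvorsen (not an endowed-chair holder).
Among Sorensen and Johansson, by years of continuous service (higher first): Sorensen (25 years) before Johansson (6 years).
Among Obi and Halvorsen, by years of continuous service (higher first): Obi (12 years) before Halvorsen (10 years).
Full order: Haddad, Adeyemi, Horvat, Vasquez, Lindqvist, Sorensen, Johansson, Obi, Halvorsen.

Haddad, Adeyemi, Horvat, Vasquez, Lindqvist, Sorensen, Johansson, Obi, Halvorsen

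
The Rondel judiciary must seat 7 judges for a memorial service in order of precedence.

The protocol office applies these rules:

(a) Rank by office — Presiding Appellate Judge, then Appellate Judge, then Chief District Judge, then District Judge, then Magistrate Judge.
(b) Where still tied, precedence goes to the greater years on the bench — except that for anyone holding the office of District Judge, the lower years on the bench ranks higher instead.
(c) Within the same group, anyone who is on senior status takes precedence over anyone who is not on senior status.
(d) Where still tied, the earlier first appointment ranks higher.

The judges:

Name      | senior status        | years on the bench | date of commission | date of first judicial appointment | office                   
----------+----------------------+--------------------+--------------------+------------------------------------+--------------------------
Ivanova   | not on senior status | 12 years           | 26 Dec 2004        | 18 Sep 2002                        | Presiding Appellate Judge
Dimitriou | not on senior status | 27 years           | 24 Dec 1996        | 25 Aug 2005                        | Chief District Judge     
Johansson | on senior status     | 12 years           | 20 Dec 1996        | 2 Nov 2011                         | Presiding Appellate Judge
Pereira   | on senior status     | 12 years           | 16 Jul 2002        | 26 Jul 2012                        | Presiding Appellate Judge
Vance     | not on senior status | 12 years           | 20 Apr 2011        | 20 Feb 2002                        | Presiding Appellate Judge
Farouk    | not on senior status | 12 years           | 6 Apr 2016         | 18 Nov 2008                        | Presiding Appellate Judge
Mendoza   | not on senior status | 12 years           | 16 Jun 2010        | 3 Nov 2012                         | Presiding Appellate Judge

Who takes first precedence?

By office: Johansson, Pereira, Vance, Ivanova, Farouk and Mendoza (Presiding Appellate Judge); then Dimitriou (Chief District Judge).
Johansson, Pereira, Vance, Ivanova, Farouk and Mendoza all have years on the bench 12 years, so the next rule applies.
Among Johansson, Pereira, Vance, Ivanova, Farouk and Mendoza, on senior status before not on senior status: Johansson and Pereira (on senior status) before Vance, Ivanova, Farouk and Mendoza (not on senior status).
Among Johansson and Pereira, by date of first judicial appointment (earlier first): Johansson (2 Nov 2011) before Pereira (26 Jul 2012).
Among Vance, Ivanova, Farouk and Mendoza, by date of first judicial appointment (earlier first): Vance (20 Feb 2002) before Ivanova (18 Sep 2002) before Farouk (18 Nov 2008) before Mendoza (3 Nov 2012).
Order: Johansson, Pereira, Vance, Ivanova, Farouk, Mendoza, Dimitriou.

Johansson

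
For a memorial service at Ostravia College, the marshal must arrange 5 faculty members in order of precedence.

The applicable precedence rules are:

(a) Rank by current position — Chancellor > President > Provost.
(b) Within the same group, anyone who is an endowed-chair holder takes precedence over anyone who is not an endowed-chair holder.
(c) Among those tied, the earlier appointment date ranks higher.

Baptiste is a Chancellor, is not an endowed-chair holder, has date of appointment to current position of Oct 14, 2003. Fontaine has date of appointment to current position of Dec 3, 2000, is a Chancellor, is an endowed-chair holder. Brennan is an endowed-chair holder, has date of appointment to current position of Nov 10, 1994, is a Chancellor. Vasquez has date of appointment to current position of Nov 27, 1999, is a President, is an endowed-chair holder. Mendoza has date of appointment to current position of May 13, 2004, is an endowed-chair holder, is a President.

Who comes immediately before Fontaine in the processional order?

Brennan

By current position: Brennan, Fontaine and Baptiste (Chancellor); then Vasquez and Mendoza (President).
Among Brennan, Fontaine and Baptiste, an endowed-chair holder before not an endowed-chair holder: Brennan and Fontaine (an endowed-chair holder) before Baptiste (not an endowed-chair holder).
Among Brennan and Fontaine, by date of appointment to current position (earlier first): Brennan (Nov 10, 1994) before Fontaine (Dec 3, 2000).
Vasquez and Mendoza are each an endowed-chair holder, so the next rule applies.
Among Vasquez and Mendoza, by date of appointment to current position (earlier first): Vasquez (Nov 27, 1999) before Mendoza (May 13, 2004).
Order: Brennan, Fontaine, Baptiste, Vasquez, Mendoza.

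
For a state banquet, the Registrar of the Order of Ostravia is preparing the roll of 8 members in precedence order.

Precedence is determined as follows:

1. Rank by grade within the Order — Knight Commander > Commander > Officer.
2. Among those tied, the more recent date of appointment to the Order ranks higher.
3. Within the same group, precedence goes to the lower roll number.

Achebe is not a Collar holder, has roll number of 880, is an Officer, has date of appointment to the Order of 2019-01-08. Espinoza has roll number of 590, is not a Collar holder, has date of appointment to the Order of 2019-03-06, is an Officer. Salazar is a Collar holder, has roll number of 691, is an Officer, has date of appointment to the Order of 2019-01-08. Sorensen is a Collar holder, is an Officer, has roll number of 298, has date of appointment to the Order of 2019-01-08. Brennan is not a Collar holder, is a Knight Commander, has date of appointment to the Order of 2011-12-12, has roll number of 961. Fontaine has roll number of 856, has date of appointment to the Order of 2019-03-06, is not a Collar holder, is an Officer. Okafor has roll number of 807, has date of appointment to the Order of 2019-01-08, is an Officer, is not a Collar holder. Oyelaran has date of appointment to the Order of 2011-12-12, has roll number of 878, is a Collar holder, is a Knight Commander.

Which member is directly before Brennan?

Oyelaran

By grade within the Order: Oyelaran and Brennan (Knight Commander); then Espinoza, Fontaine, Sorensen, Salazar, Okafor and Achebe (Officer).
Oyelaran and Brennan both have date of appointment to the Order 2011-12-12, so the next rule applies.
Among Oyelaran and Brennan, by roll number (lower first): Oyelaran (878) before Brennan (961).
Among Espinoza, Fontaine, Sorensen, Salazar, Okafor and Achebe, by date of appointment to the Order (later first): Espinoza and Fontaine (2019-03-06) before Sorensen, Salazar, Okafor and Achebe (2019-01-08).
Among Espinoza and Fontaine, by roll number (lower first): Espinoza (590) before Fontaine (856).
Among Sorensen, Salazar, Okafor and Achebe, by roll number (lower first): Sorensen (298) before Salazar (691) before Okafor (807) before Achebe (880).
Order: Oyelaran, Brennan, Espinoza, Fontaine, Sorensen, Salazar, Okafor, Achebe.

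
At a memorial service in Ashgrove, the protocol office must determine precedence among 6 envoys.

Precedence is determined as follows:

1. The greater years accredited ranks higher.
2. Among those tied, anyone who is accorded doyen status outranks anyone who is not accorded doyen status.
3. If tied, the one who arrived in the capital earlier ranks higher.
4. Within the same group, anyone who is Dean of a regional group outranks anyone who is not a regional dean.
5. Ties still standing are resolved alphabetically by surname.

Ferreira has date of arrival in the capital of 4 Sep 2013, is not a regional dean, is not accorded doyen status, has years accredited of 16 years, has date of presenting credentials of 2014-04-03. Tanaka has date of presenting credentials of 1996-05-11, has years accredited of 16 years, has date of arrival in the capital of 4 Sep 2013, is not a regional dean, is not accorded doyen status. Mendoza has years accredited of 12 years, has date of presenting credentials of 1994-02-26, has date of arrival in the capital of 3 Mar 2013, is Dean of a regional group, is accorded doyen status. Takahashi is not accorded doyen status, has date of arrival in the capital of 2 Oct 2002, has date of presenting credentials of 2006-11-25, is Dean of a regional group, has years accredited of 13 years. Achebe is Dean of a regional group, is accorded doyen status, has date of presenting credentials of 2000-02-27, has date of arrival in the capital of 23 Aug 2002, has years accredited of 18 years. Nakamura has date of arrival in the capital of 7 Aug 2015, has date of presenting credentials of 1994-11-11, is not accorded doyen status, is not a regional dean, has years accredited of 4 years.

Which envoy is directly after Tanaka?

By years accredited (higher first): Achebe (18 years); then Ferreira and Tanaka (both 16 years); then Takahashi (13 years); then Mendoza (12 years); then Nakamura (4 years).
Ferreira and Tanaka are each not accorded doyen status, so the next rule applies.
Ferreira and Tanaka both have date of arrival in the capital 4 Sep 2013, so the next rule applies.
Ferreira and Tanaka are each not a regional dean, so the next rule applies.
Among Ferreira and Tanaka, alphabetically by surname: Ferreira before Tanaka.
Order: Achebe, Ferreira, Tanaka, Takahashi, Mendoza, Nakamura.

Takahashi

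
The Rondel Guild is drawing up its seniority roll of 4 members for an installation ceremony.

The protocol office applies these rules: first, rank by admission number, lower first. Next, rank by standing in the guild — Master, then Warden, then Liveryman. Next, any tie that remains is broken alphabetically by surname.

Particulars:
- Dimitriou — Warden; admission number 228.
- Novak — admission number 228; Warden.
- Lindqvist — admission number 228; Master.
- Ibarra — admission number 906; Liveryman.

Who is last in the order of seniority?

Ibarra

By admission number (lower first): Lindqvist, Dimitriou and Novak (each 228); then Ibarra (906).
Among Lindqvist, Dimitriou and Novak, by standing in the guild: Lindqvist (Master) before Dimitriou and Novak (Warden).
Among Dimitriou and Novak, alphabetically by surname: Dimitriou before Novak.
Order: Lindqvist, Dimitriou, Novak, Ibarra.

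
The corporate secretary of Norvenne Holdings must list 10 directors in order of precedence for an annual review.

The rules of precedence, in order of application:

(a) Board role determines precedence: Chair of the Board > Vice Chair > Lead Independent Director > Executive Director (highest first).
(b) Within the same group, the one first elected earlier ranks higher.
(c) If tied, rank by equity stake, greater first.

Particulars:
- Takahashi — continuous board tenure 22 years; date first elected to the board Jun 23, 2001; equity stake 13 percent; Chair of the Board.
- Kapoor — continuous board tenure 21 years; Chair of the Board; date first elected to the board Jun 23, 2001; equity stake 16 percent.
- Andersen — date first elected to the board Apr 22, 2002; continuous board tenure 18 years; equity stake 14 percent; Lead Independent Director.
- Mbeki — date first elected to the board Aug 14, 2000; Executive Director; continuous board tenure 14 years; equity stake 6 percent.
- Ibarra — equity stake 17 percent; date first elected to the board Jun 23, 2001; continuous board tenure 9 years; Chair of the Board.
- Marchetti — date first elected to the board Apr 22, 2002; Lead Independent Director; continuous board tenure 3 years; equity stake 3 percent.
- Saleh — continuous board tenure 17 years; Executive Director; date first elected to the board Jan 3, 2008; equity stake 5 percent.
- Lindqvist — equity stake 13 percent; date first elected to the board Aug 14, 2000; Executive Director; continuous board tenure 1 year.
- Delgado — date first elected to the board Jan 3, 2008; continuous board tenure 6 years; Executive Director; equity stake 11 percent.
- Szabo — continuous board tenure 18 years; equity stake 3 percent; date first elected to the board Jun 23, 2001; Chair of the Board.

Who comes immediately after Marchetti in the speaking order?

By board role: Ibarra, Kapoor, Takahashi and Szabo (Chair of the Board); then Andersen and Marchetti (Lead Independent Director); then Lindqvist, Mbeki, Delgado and Saleh (Executive Director).
Ibarra, Kapoor, Takahashi and Szabo all have date first elected to the board Jun 23, 2001, so the next rule applies.
Among Ibarra, Kapoor, Takahashi and Szabo, by equity stake (higher first): Ibarra (17 percent) before Kapoor (16 percent) before Takahashi (13 percent) before Szabo (3 percent).
Andersen and Marchetti both have date first elected to the board Apr 22, 2002, so the next rule applies.
Among Andersen and Marchetti, by equity stake (higher first): Andersen (14 percent) before Marchetti (3 percent).
Among Lindqvist, Mbeki, Delgado and Saleh, by date first elected to the board (earlier first): Lindqvist and Mbeki (Aug 14, 2000) before Delgado and Saleh (Jan 3, 2008).
Among Lindqvist and Mbeki, by equity stake (higher first): Lindqvist (13 percent) before Mbeki (6 percent).
Among Delgado and Saleh, by equity stake (higher first): Delgado (11 percent) before Saleh (5 percent).
Order: Ibarra, Kapoor, Takahashi, Szabo, Andersen, Marchetti, Lindqvist, Mbeki, Delgado, Saleh.

Lindqvist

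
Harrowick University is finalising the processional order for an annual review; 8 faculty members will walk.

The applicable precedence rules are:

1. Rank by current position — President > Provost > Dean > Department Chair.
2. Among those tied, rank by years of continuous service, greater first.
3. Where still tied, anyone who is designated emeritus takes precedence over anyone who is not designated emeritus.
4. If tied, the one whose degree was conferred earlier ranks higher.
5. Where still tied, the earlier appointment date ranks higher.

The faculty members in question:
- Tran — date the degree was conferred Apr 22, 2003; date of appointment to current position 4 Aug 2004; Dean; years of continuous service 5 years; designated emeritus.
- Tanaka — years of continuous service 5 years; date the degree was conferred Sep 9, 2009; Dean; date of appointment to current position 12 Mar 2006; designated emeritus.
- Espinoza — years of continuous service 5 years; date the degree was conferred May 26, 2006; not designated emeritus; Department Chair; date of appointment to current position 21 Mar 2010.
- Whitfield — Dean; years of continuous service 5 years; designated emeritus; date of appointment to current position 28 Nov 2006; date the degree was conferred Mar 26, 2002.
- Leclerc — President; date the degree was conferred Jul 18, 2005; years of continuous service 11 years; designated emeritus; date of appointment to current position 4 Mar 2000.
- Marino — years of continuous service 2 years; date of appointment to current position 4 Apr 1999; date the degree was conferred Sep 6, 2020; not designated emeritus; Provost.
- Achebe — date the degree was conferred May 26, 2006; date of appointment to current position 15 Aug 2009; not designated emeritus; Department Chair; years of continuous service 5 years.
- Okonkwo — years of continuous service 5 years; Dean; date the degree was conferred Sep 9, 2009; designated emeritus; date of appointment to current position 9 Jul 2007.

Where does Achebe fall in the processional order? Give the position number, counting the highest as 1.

7

By current position: Leclerc (President); then Marino (Provost); then Whitfield, Tran, Tanaka and Okonkwo (Dean); then Achebe and Espinoza (Department Chair).
Whitfield, Tran, Tanaka and Okonkwo all have years of continuous service 5 years, so the next rule applies.
Whitfield, Tran, Tanaka and Okonkwo are each designated emeritus, so the next rule applies.
Among Whitfield, Tran, Tanaka and Okonkwo, by date the degree was conferred (earlier first): Whitfield (Mar 26, 2002) before Tran (Apr 22, 2003) before Tanaka and Okonkwo (Sep 9, 2009).
Among Tanaka and Okonkwo, by date of appointment to current position (earlier first): Tanaka (12 Mar 2006) before Okonkwo (9 Jul 2007).
Achebe and Espinoza both have years of continuous service 5 years, so the next rule applies.
Achebe and Espinoza are each not designated emeritus, so the next rule applies.
Achebe and Espinoza both have date the degree was conferred May 26, 2006, so the next rule applies.
Among Achebe and Espinoza, by date of appointment to current position (earlier first): Achebe (15 Aug 2009) before Espinoza (21 Mar 2010).
Order: Leclerc, Marino, Whitfield, Tran, Tanaka, Okonkwo, Achebe, Espinoza. So position 7.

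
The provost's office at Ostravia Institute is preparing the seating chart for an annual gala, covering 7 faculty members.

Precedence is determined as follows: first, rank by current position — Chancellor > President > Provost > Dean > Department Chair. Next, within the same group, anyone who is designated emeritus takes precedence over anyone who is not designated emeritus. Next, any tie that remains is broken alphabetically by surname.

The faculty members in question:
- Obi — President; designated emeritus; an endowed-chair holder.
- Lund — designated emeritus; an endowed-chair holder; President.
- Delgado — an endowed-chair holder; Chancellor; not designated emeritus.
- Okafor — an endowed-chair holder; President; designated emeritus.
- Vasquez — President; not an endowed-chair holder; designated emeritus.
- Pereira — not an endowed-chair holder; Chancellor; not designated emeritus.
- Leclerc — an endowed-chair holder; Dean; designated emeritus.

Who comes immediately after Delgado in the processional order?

Pereira

By current position: Delgado and Pereira (Chancellor); then Lund, Obi, Okafor and Vasquez (President); then Leclerc (Dean).
Delgado and Pereira are each not designated emeritus, so the next rule applies.
Among Delgado and Pereira, alphabetically by surname: Delgado before Pereira.
Lund, Obi, Okafor and Vasquez are each designated emeritus, so the next rule applies.
Among Lund, Obi, Okafor and Vasquez, alphabetically by surname: Lund before Obi before Okafor before Vasquez.
Order: Delgado, Pereira, Lund, Obi, Okafor, Vasquez, Leclerc.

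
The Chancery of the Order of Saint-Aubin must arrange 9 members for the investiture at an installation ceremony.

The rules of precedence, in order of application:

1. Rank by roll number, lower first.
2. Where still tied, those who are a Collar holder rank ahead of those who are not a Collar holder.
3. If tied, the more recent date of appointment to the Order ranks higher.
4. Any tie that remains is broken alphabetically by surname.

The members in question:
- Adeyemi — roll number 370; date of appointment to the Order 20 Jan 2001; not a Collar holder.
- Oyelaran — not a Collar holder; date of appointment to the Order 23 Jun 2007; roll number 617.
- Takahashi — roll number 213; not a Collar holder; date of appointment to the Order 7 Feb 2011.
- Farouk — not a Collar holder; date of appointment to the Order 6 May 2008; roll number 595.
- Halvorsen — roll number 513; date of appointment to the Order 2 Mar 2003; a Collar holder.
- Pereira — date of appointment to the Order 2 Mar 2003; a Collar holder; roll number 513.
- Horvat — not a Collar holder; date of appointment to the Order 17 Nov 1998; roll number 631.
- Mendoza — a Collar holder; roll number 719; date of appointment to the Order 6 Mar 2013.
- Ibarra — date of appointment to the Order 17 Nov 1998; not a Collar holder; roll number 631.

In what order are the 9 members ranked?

By roll number (lower first): Takahashi (213); then Adeyemi (370); then Halvorsen and Pereira (both 513); then Farouk (595); then Oyelaran (617); then Horvat and Ibarra (both 631); then Mendoza (719).
Halvorsen and Pereira are each a Collar holder, so the next rule applies.
Halvorsen and Pereira both have date of appointment to the Order 2 Mar 2003, so the next rule applies.
Among Halvorsen and Pereira, alphabetically by surname: Halvorsen before Pereira.
Horvat and Ibarra are each not a Collar holder, so the next rule applies.
Horvat and Ibarra both have date of appointment to the Order 17 Nov 1998, so the next rule applies.
Among Horvat and Ibarra, alphabetically by surname: Horvat before Ibarra.
Full order: Takahashi, Adeyemi, Halvorsen, Pereira, Farouk, Oyelaran, Horvat, Ibarra, Mendoza.

Takahashi, Adeyemi, Halvorsen, Pereira, Farouk, Oyelaran, Horvat, Ibarra, Mendoza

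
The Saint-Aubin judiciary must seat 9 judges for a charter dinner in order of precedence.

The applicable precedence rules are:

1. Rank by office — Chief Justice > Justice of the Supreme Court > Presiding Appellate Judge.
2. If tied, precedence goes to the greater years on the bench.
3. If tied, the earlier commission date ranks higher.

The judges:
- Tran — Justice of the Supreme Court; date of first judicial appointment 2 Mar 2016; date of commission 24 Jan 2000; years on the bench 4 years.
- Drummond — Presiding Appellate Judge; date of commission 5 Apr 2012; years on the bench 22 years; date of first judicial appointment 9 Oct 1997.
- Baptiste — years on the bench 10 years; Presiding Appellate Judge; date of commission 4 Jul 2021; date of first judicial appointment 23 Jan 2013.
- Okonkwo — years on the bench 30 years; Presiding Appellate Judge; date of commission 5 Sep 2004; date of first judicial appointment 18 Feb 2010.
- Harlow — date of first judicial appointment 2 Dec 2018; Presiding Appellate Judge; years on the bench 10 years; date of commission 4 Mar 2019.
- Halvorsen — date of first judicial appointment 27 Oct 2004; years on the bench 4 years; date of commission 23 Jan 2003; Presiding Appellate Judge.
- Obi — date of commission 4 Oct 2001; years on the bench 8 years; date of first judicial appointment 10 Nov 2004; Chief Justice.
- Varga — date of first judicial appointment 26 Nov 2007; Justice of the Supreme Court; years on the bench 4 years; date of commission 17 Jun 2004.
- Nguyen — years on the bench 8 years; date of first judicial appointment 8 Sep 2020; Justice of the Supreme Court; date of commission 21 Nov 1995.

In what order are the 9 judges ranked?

Obi, Nguyen, Tran, Varga, Okonkwo, Drummond, Harlow, Baptiste, Halvorsen

By office: Obi (Chief Justice); then Nguyen, Tran and Varga (Justice of the Supreme Court); then Okonkwo, Drummond, Harlow, Baptiste and Halvorsen (Presiding Appellate Judge).
Among Nguyen, Tran and Varga, by years on the bench (higher first): Nguyen (8 years) before Tran and Varga (4 years).
Among Tran and Varga, by date of commission (earlier first): Tran (24 Jan 2000) before Varga (17 Jun 2004).
Among Okonkwo, Drummond, Harlow, Baptiste and Halvorsen, by years on the bench (higher first): Okonkwo (30 years) before Drummond (22 years) before Harlow and Baptiste (10 years) before Halvorsen (4 years).
Among Harlow and Baptiste, by date of commission (earlier first): Harlow (4 Mar 2019) before Baptiste (4 Jul 2021).
Full order: Obi, Nguyen, Tran, Varga, Okonkwo, Drummond, Harlow, Baptiste, Halvorsen.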